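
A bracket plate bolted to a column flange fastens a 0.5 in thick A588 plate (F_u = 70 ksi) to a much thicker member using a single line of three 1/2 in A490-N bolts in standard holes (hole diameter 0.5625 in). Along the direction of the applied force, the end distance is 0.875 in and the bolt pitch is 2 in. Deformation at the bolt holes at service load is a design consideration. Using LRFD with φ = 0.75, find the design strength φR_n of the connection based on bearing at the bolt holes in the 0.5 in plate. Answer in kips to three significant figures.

81.7 kips

Per bolt r_n = 1.2 l_c t F_u ≤ 2.4 d t F_u; upper limit = 2.4 × 0.5 × 0.5 × 70 = 42 kips.
Edge bolt: l_c = 0.875 − 0.5625/2 = 0.5938 in → 1.2 × 0.5938 × 0.5 × 70 = 24.94 → r_n = 24.94 kips.
Interior bolts: l_c = 2 − 0.5625 = 1.438 in → 1.2 × 1.438 × 0.5 × 70 = 60.37 → r_n = 42 kips.
R_n = 1 × 24.94 + 2 × 42 = 108.9 kips.
Design strength φR_n = 0.75 × 108.9 = 81.7 kips.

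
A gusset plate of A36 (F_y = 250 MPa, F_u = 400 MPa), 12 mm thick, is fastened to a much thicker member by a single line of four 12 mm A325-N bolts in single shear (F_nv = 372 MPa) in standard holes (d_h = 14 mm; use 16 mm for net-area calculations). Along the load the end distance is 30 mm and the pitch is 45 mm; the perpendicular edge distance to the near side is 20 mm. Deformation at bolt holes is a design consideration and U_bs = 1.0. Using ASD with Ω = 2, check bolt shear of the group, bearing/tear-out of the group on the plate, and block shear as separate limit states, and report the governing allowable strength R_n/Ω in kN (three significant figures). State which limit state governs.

Bolt shear: A_b = π·12²/4 = 113.1 mm²; R_n = 372 × 113.1 × 4 × 1 / 1000 = 168.3 kN → 168.3 / 2 = 84.1 kN.
Bearing: edge l_c = 23, r_n = 132.5 kN; interior l_c = 31, r_n = 138.2 kN; R_n = 132.5 + 3·138.2 = 547.2 kN → 274 kN.
Block shear: A_gv = 1980, A_nv = 1308, A_nt = 144 mm²; R_n = min(0.6F_uA_nv, 0.6F_yA_gv) + U_bs·F_u·A_nt = 354.6 kN → 177 kN.
Bolt shear governs: 84.1 kN.

84.1 kN (bolt shear governs)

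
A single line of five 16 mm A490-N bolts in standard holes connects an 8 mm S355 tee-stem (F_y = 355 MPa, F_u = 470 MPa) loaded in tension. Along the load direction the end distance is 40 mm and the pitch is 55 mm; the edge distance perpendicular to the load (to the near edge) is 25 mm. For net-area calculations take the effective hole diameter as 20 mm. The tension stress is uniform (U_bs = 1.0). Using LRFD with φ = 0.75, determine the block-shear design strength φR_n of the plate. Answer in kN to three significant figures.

Shear plane L_v = 40 + 4·55 = 260 mm; A_gv = 260 × 8 = 2080 mm².
A_nv = (260 − 4.5·20) × 8 = 1360 mm².
A_nt = (25 − 0.5·20) × 8 = 120 mm².
0.6 F_u A_nv = 383.5 kN; 0.6 F_y A_gv = 443 kN → shear rupture governs the shear term.
R_n = 383.5 + 1.0 × 470 × 120 / 1000 = 439.9 kN.
Design strength φR_n = 0.75 × 439.9 = 330 kN.

330 kN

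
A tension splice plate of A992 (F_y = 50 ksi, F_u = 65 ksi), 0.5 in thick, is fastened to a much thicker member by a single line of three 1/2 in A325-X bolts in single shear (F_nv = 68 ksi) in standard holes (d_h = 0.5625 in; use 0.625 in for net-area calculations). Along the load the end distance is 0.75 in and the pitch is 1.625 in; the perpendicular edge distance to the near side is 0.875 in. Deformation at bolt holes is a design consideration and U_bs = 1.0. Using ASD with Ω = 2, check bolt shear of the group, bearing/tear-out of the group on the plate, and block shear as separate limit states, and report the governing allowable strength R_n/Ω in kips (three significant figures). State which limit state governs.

Bolt shear: A_b = π·0.5²/4 = 0.1963 in²; R_n = 68 × 0.1963 × 3 × 1 = 40.06 kips → 40.06 / 2 = 20 kips.
Bearing: edge l_c = 0.4688, r_n = 18.28 kips; interior l_c = 1.062, r_n = 39 kips; R_n = 18.28 + 2·39 = 96.28 kips → 48.1 kips.
Block shear: A_gv = 2, A_nv = 1.219, A_nt = 0.2812 in²; R_n = min(0.6F_uA_nv, 0.6F_yA_gv) + U_bs·F_u·A_nt = 65.81 kips → 32.9 kips.
Bolt shear governs: 20 kips.

20 kips (bolt shear governs)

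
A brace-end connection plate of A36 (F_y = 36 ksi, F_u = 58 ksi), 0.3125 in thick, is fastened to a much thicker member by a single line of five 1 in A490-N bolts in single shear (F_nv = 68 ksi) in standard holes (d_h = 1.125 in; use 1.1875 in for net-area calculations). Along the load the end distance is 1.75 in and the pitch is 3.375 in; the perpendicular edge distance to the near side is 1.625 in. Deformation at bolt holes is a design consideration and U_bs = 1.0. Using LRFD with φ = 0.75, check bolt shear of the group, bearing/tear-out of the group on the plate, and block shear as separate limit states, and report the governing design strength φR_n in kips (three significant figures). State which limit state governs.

Bolt shear: A_b = π·1²/4 = 0.7854 in²; R_n = 68 × 0.7854 × 5 × 1 = 267 kips → 0.75 × 267 = 200 kips.
Bearing: edge l_c = 1.188, r_n = 25.83 kips; interior l_c = 2.25, r_n = 43.5 kips; R_n = 25.83 + 4·43.5 = 199.8 kips → 150 kips.
Block shear: A_gv = 4.766, A_nv = 3.096, A_nt = 0.3223 in²; R_n = min(0.6F_uA_nv, 0.6F_yA_gv) + U_bs·F_u·A_nt = 121.6 kips → 91.2 kips.
Block shear governs: 91.2 kips.

91.2 kips (block shear governs)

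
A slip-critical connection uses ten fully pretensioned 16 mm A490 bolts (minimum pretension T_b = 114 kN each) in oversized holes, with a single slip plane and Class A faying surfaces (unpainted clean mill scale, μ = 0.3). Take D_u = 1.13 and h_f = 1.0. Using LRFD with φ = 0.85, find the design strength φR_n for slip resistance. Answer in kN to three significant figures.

328 kN

R_n = μ · D_u · h_f · T_b · n_s · n_b = 0.3 × 1.13 × 1.0 × 114 × 1 × 10 = 386.5 kN.
Design strength φR_n = 0.85 × 386.5 = 328 kN.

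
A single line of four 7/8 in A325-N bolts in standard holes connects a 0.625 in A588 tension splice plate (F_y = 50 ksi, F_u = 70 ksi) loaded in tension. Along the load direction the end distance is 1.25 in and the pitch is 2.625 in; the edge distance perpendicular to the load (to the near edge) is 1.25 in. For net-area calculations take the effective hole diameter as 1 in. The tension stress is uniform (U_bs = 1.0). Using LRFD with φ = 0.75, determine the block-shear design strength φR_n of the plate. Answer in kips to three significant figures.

Shear plane L_v = 1.25 + 3·2.625 = 9.125 in; A_gv = 9.125 × 0.625 = 5.703 in².
A_nv = (9.125 − 3.5·1) × 0.625 = 3.516 in².
A_nt = (1.25 − 0.5·1) × 0.625 = 0.4688 in².
0.6 F_u A_nv = 147.7 kips; 0.6 F_y A_gv = 171.1 kips → shear rupture governs the shear term.
R_n = 147.7 + 1.0 × 70 × 0.4688 = 180.5 kips.
Design strength φR_n = 0.75 × 180.5 = 135 kips.

135 kips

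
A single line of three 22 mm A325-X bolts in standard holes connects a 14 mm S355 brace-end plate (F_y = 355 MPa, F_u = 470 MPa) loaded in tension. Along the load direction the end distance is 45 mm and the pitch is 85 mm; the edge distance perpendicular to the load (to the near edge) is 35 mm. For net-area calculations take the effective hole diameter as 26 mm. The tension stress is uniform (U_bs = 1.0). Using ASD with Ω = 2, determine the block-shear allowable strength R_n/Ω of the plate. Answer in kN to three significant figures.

Shear plane L_v = 45 + 2·85 = 215 mm; A_gv = 215 × 14 = 3010 mm².
A_nv = (215 − 2.5·26) × 14 = 2100 mm².
A_nt = (35 − 0.5·26) × 14 = 308 mm².
0.6 F_u A_nv = 592.2 kN; 0.6 F_y A_gv = 641.1 kN → shear rupture governs the shear term.
R_n = 592.2 + 1.0 × 470 × 308 / 1000 = 737 kN.
Allowable strength R_n/Ω = 737 / 2 = 368 kN.

368 kN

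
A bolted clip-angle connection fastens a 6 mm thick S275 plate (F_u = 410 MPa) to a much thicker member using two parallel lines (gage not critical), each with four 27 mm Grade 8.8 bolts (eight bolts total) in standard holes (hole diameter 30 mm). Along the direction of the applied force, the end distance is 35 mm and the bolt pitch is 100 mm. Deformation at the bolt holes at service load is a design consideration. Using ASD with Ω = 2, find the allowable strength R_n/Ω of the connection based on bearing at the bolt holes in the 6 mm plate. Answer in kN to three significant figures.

537 kN

Per bolt r_n = 1.2 l_c t F_u ≤ 2.4 d t F_u; upper limit = 2.4 × 27 × 6 × 410 / 1000 = 159.4 kN.
Edge bolt: l_c = 35 − 30/2 = 20 mm → 1.2 × 20 × 6 × 410 / 1000 = 59.04 → r_n = 59.04 kN.
Interior bolts: l_c = 100 − 30 = 70 mm → 1.2 × 70 × 6 × 410 / 1000 = 206.6 → r_n = 159.4 kN.
R_n = 2 × 59.04 + 6 × 159.4 = 1075 kN.
Allowable strength R_n/Ω = 1075 / 2 = 537 kN.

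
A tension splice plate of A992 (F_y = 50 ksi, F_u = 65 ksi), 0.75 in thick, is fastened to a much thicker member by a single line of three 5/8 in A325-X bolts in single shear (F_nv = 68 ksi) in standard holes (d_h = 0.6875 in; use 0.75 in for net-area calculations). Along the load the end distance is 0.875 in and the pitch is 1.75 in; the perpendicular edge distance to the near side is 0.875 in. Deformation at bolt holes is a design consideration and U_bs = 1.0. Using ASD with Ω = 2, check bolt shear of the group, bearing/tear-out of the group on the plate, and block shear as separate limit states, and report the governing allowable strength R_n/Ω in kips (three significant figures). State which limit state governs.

Bolt shear: A_b = π·0.625²/4 = 0.3068 in²; R_n = 68 × 0.3068 × 3 × 1 = 62.59 kips → 62.59 / 2 = 31.3 kips.
Bearing: edge l_c = 0.5312, r_n = 31.08 kips; interior l_c = 1.062, r_n = 62.16 kips; R_n = 31.08 + 2·62.16 = 155.4 kips → 77.7 kips.
Block shear: A_gv = 3.281, A_nv = 1.875, A_nt = 0.375 in²; R_n = min(0.6F_uA_nv, 0.6F_yA_gv) + U_bs·F_u·A_nt = 97.5 kips → 48.8 kips.
Bolt shear governs: 31.3 kips.

31.3 kips (bolt shear governs)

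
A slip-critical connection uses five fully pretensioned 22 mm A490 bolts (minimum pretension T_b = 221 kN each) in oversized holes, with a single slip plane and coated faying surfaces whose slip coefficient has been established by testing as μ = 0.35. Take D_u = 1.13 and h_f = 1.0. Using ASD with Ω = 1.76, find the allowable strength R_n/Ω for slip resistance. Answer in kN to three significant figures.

248 kN

R_n = μ · D_u · h_f · T_b · n_s · n_b = 0.35 × 1.13 × 1.0 × 221 × 1 × 5 = 437 kN.
Allowable strength R_n/Ω = 437 / 1.76 = 248 kN.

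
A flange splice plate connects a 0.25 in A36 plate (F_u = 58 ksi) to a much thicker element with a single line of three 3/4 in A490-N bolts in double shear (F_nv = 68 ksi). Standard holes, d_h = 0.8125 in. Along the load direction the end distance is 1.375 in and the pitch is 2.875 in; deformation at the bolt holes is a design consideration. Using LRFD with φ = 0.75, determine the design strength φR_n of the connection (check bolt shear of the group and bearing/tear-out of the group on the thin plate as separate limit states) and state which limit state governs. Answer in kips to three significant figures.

51.8 kips (bearing governs)

Bolt shear: A_b = π·0.75²/4 = 0.4418 in²; R_n = 68 × 0.4418 × 3 × 2 = 180.2 kips → 0.75 × 180.2 = 135 kips.
Bearing (1.2 l_c t F_u ≤ 2.4 d t F_u): upper limit = 2.4·0.75·0.25·58 = 26.1 kips.
  Edge l_c = 1.375 − 0.8125/2 = 0.9688 → r_n = 16.86 kips; interior l_c = 2.875 − 0.8125 = 2.062 → r_n = 26.1 kips.
  R_n,bearing = 1·16.86 + 2·26.1 = 69.06 kips → 0.75 × 69.06 = 51.8 kips.
Bearing governs: 51.8 kips.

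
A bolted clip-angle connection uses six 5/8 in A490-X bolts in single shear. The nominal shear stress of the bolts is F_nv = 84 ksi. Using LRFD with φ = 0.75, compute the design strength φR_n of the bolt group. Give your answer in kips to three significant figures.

116 kips

A_b = π × 0.625² / 4 = 0.3068 in².
R_n = F_nv · A_b · n · n_s = 84 × 0.3068 × 6 × 1 = 154.6 kips.
Design strength φR_n = 0.75 × 154.6 = 116 kips.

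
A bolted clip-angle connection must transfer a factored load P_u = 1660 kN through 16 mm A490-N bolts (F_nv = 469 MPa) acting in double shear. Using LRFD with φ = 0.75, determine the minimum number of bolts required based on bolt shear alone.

A_b = π·16²/4 = 201.1 mm².
Per-bolt design strength φR_n = 0.75 × 469 × 201.1 × 2 / 1000 = 141.4 kN.
n ≥ 1660 / 141.4 = 11.74 → use 12 bolts.

12 bolts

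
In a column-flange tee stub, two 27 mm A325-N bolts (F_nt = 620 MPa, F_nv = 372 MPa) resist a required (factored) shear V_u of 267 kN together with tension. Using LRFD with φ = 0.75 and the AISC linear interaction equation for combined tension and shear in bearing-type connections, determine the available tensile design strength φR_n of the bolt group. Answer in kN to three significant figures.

A_b = π·27²/4 = 572.6 mm²; f_rv = 267 × 1000 / (2 × 572.6) = 233.2 MPa.
F'_nt = 1.3 F_nt − (F_nt / φF_nv) f_rv = 1.3·620 − (620/(0.75·372))·233.2 = 287.9 MPa, capped at F_nt → F'_nt = 287.9 MPa.
R_n = F'_nt · A_b · n = 287.9 × 572.6 × 2 / 1000 = 329.6 kN.
Design strength φR_n = 0.75 × 329.6 = 247 kN.

247 kN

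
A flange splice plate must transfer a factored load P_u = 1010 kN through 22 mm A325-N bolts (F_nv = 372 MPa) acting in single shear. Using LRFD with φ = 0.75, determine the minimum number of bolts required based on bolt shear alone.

10 bolts

A_b = π·22²/4 = 380.1 mm².
Per-bolt design strength φR_n = 0.75 × 372 × 380.1 × 1 / 1000 = 106.1 kN.
n ≥ 1010 / 106.1 = 9.523 → use 10 bolts.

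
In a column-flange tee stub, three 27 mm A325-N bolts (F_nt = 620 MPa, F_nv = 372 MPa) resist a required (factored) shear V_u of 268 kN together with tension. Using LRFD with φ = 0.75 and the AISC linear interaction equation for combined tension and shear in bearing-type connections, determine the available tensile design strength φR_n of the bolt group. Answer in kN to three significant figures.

A_b = π·27²/4 = 572.6 mm²; f_rv = 268 × 1000 / (3 × 572.6) = 156 MPa.
F'_nt = 1.3 F_nt − (F_nt / φF_nv) f_rv = 1.3·620 − (620/(0.75·372))·156 = 459.3 MPa, capped at F_nt → F'_nt = 459.3 MPa.
R_n = F'_nt · A_b · n = 459.3 × 572.6 × 3 / 1000 = 788.9 kN.
Design strength φR_n = 0.75 × 788.9 = 592 kN.

592 kN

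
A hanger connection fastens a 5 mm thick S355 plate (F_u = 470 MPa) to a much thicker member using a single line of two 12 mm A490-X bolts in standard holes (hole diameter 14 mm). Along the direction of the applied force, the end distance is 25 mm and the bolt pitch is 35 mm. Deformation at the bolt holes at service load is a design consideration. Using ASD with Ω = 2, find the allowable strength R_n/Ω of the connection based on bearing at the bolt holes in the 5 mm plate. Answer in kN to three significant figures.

Per bolt r_n = 1.2 l_c t F_u ≤ 2.4 d t F_u; upper limit = 2.4 × 12 × 5 × 470 / 1000 = 67.68 kN.
Edge bolt: l_c = 25 − 14/2 = 18 mm → 1.2 × 18 × 5 × 470 / 1000 = 50.76 → r_n = 50.76 kN.
Interior bolts: l_c = 35 − 14 = 21 mm → 1.2 × 21 × 5 × 470 / 1000 = 59.22 → r_n = 59.22 kN.
R_n = 1 × 50.76 + 1 × 59.22 = 110 kN.
Allowable strength R_n/Ω = 110 / 2 = 55 kN.

55 kN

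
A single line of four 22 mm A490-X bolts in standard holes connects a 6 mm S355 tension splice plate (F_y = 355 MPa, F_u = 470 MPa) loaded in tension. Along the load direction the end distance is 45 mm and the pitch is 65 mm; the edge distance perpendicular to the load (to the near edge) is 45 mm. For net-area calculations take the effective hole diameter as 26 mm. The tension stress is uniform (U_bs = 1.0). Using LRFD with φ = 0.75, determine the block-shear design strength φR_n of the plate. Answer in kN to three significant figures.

Shear plane L_v = 45 + 3·65 = 240 mm; A_gv = 240 × 6 = 1440 mm².
A_nv = (240 − 3.5·26) × 6 = 894 mm².
A_nt = (45 − 0.5·26) × 6 = 192 mm².
0.6 F_u A_nv = 252.1 kN; 0.6 F_y A_gv = 306.7 kN → shear rupture governs the shear term.
R_n = 252.1 + 1.0 × 470 × 192 / 1000 = 342.3 kN.
Design strength φR_n = 0.75 × 342.3 = 257 kN.

257 kN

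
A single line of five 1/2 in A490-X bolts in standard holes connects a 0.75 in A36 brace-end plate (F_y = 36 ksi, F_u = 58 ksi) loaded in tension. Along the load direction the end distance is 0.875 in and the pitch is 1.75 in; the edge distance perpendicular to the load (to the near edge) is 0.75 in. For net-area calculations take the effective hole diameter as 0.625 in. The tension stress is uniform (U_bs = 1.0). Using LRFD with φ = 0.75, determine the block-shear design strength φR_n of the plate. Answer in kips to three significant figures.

Shear plane L_v = 0.875 + 4·1.75 = 7.875 in; A_gv = 7.875 × 0.75 = 5.906 in².
A_nv = (7.875 − 4.5·0.625) × 0.75 = 3.797 in².
A_nt = (0.75 − 0.5·0.625) × 0.75 = 0.3281 in².
0.6 F_u A_nv = 132.1 kips; 0.6 F_y A_gv = 127.6 kips → shear yielding governs the shear term.
R_n = 127.6 + 1.0 × 58 × 0.3281 = 146.6 kips.
Design strength φR_n = 0.75 × 146.6 = 110 kips.

110 kips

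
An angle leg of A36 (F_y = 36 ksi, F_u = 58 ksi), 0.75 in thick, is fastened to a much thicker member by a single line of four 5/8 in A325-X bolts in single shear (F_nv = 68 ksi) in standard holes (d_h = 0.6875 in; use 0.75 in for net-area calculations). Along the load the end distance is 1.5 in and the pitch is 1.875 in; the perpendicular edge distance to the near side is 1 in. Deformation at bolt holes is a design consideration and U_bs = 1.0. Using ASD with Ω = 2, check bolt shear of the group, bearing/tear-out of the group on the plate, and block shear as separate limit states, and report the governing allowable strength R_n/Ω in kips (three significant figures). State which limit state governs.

Bolt shear: A_b = π·0.625²/4 = 0.3068 in²; R_n = 68 × 0.3068 × 4 × 1 = 83.45 kips → 83.45 / 2 = 41.7 kips.
Bearing: edge l_c = 1.156, r_n = 60.36 kips; interior l_c = 1.188, r_n = 61.99 kips; R_n = 60.36 + 3·61.99 = 246.3 kips → 123 kips.
Block shear: A_gv = 5.344, A_nv = 3.375, A_nt = 0.4688 in²; R_n = min(0.6F_uA_nv, 0.6F_yA_gv) + U_bs·F_u·A_nt = 142.6 kips → 71.3 kips.
Bolt shear governs: 41.7 kips.

41.7 kips (bolt shear governs)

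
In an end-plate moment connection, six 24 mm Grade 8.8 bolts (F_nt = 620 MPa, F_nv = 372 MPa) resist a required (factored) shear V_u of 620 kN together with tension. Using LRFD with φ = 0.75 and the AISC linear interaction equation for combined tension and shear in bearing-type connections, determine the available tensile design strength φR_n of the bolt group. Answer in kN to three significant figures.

607 kN

A_b = π·24²/4 = 452.4 mm²; f_rv = 620 × 1000 / (6 × 452.4) = 228.4 MPa.
F'_nt = 1.3 F_nt − (F_nt / φF_nv) f_rv = 1.3·620 − (620/(0.75·372))·228.4 = 298.4 MPa, capped at F_nt → F'_nt = 298.4 MPa.
R_n = F'_nt · A_b · n = 298.4 × 452.4 × 6 / 1000 = 810 kN.
Design strength φR_n = 0.75 × 810 = 607 kN.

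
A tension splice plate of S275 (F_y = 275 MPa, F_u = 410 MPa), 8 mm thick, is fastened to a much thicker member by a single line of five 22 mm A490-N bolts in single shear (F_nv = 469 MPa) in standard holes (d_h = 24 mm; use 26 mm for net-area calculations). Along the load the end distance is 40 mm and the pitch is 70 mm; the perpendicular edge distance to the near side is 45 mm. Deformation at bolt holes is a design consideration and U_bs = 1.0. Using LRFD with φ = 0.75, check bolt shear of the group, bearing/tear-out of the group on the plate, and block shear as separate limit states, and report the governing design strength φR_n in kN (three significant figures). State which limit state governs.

Bolt shear: A_b = π·22²/4 = 380.1 mm²; R_n = 469 × 380.1 × 5 × 1 / 1000 = 891.4 kN → 0.75 × 891.4 = 669 kN.
Bearing: edge l_c = 28, r_n = 110.2 kN; interior l_c = 46, r_n = 173.2 kN; R_n = 110.2 + 4·173.2 = 802.9 kN → 602 kN.
Block shear: A_gv = 2560, A_nv = 1624, A_nt = 256 mm²; R_n = min(0.6F_uA_nv, 0.6F_yA_gv) + U_bs·F_u·A_nt = 504.5 kN → 378 kN.
Block shear governs: 378 kN.

378 kN (block shear governs)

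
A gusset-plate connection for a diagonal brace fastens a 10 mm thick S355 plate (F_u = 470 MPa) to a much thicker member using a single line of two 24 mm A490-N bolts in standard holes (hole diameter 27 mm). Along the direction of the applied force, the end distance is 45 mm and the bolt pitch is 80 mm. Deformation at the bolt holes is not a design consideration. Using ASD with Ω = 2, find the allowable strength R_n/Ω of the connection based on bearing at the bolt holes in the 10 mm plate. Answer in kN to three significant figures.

Per bolt r_n = 1.5 l_c t F_u ≤ 3.0 d t F_u; upper limit = 3.0 × 24 × 10 × 470 / 1000 = 338.4 kN.
Edge bolt: l_c = 45 − 27/2 = 31.5 mm → 1.5 × 31.5 × 10 × 470 / 1000 = 222.1 → r_n = 222.1 kN.
Interior bolts: l_c = 80 − 27 = 53 mm → 1.5 × 53 × 10 × 470 / 1000 = 373.7 → r_n = 338.4 kN.
R_n = 1 × 222.1 + 1 × 338.4 = 560.5 kN.
Allowable strength R_n/Ω = 560.5 / 2 = 280 kN.

280 kN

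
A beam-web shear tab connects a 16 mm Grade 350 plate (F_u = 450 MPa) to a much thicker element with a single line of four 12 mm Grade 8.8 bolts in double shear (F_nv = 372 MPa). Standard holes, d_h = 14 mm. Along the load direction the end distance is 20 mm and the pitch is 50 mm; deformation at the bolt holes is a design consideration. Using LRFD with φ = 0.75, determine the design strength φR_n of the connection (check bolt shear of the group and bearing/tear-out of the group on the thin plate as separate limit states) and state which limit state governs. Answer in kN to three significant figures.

Bolt shear: A_b = π·12²/4 = 113.1 mm²; R_n = 372 × 113.1 × 4 × 2 / 1000 = 336.6 kN → 0.75 × 336.6 = 252 kN.
Bearing (1.2 l_c t F_u ≤ 2.4 d t F_u): upper limit = 2.4·12·16·450 / 1000 = 207.4 kN.
  Edge l_c = 20 − 14/2 = 13 → r_n = 112.3 kN; interior l_c = 50 − 14 = 36 → r_n = 207.4 kN.
  R_n,bearing = 1·112.3 + 3·207.4 = 734.4 kN → 0.75 × 734.4 = 551 kN.
Bolt shear governs: 252 kN.

252 kN (bolt shear governs)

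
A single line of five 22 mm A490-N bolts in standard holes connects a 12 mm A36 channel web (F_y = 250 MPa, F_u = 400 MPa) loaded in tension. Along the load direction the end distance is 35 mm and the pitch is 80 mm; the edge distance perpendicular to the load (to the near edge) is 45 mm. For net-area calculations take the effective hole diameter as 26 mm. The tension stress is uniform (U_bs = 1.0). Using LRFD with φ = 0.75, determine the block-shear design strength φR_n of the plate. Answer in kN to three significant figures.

Shear plane L_v = 35 + 4·80 = 355 mm; A_gv = 355 × 12 = 4260 mm².
A_nv = (355 − 4.5·26) × 12 = 2856 mm².
A_nt = (45 − 0.5·26) × 12 = 384 mm².
0.6 F_u A_nv = 685.4 kN; 0.6 F_y A_gv = 639 kN → shear yielding governs the shear term.
R_n = 639 + 1.0 × 400 × 384 / 1000 = 792.6 kN.
Design strength φR_n = 0.75 × 792.6 = 594 kN.

594 kN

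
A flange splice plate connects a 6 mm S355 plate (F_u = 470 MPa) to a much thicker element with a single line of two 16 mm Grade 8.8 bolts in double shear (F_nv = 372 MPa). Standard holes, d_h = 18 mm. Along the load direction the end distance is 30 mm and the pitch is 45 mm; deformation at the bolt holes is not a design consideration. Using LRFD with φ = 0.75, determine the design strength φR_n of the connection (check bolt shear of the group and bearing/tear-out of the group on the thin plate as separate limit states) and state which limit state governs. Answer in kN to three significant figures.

Bolt shear: A_b = π·16²/4 = 201.1 mm²; R_n = 372 × 201.1 × 2 × 2 / 1000 = 299.2 kN → 0.75 × 299.2 = 224 kN.
Bearing (1.5 l_c t F_u ≤ 3.0 d t F_u): upper limit = 3.0·16·6·470 / 1000 = 135.4 kN.
  Edge l_c = 30 − 18/2 = 21 → r_n = 88.83 kN; interior l_c = 45 − 18 = 27 → r_n = 114.2 kN.
  R_n,bearing = 1·88.83 + 1·114.2 = 203 kN → 0.75 × 203 = 152 kN.
Bearing governs: 152 kN.

152 kN (bearing governs)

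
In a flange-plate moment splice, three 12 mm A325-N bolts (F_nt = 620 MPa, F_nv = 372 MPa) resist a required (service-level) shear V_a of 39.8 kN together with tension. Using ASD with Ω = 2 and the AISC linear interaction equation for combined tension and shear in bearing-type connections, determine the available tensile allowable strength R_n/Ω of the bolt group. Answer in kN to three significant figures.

A_b = π·12²/4 = 113.1 mm²; f_rv = 39.8 × 1000 / (3 × 113.1) = 117.3 MPa.
F'_nt = 1.3 F_nt − (Ω F_nt / F_nv) f_rv = 1.3·620 − (2·620/372)·117.3 = 415 MPa, capped at F_nt → F'_nt = 415 MPa.
R_n = F'_nt · A_b · n = 415 × 113.1 × 3 / 1000 = 140.8 kN.
Allowable strength R_n/Ω = 140.8 / 2 = 70.4 kN.

70.4 kN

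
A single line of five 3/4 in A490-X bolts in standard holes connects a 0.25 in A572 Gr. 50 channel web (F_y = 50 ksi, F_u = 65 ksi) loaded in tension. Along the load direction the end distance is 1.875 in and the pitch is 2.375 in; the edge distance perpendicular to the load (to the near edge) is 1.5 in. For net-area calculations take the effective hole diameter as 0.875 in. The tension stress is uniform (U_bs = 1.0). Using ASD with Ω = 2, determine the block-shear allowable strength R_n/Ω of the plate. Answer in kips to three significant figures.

44.9 kips

Shear plane L_v = 1.875 + 4·2.375 = 11.38 in; A_gv = 11.38 × 0.25 = 2.844 in².
A_nv = (11.38 − 4.5·0.875) × 0.25 = 1.859 in².
A_nt = (1.5 − 0.5·0.875) × 0.25 = 0.2656 in².
0.6 F_u A_nv = 72.52 kips; 0.6 F_y A_gv = 85.31 kips → shear rupture governs the shear term.
R_n = 72.52 + 1.0 × 65 × 0.2656 = 89.78 kips.
Allowable strength R_n/Ω = 89.78 / 2 = 44.9 kips.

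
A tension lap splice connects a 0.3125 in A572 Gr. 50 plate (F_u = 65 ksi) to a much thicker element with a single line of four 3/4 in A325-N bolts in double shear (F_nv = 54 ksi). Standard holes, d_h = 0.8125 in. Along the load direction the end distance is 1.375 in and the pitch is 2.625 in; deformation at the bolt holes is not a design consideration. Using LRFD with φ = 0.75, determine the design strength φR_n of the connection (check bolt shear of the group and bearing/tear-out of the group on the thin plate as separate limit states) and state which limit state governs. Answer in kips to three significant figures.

Bolt shear: A_b = π·0.75²/4 = 0.4418 in²; R_n = 54 × 0.4418 × 4 × 2 = 190.9 kips → 0.75 × 190.9 = 143 kips.
Bearing (1.5 l_c t F_u ≤ 3.0 d t F_u): upper limit = 3.0·0.75·0.3125·65 = 45.7 kips.
  Edge l_c = 1.375 − 0.8125/2 = 0.9688 → r_n = 29.52 kips; interior l_c = 2.625 − 0.8125 = 1.812 → r_n = 45.7 kips.
  R_n,bearing = 1·29.52 + 3·45.7 = 166.6 kips → 0.75 × 166.6 = 125 kips.
Bearing governs: 125 kips.

125 kips (bearing governs)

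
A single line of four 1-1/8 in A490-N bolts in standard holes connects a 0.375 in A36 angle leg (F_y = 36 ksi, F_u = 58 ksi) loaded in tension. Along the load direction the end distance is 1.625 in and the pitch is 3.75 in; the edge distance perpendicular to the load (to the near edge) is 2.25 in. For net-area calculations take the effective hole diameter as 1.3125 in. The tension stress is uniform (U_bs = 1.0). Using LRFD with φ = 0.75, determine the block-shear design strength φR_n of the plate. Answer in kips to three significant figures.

Shear plane L_v = 1.625 + 3·3.75 = 12.88 in; A_gv = 12.88 × 0.375 = 4.828 in².
A_nv = (12.88 − 3.5·1.3125) × 0.375 = 3.105 in².
A_nt = (2.25 − 0.5·1.3125) × 0.375 = 0.5977 in².
0.6 F_u A_nv = 108.1 kips; 0.6 F_y A_gv = 104.3 kips → shear yielding governs the shear term.
R_n = 104.3 + 1.0 × 58 × 0.5977 = 139 kips.
Design strength φR_n = 0.75 × 139 = 104 kips.

104 kips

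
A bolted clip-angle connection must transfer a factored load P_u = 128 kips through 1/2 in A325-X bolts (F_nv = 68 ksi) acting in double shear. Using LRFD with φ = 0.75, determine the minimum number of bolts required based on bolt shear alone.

A_b = π·0.5²/4 = 0.1963 in².
Per-bolt design strength φR_n = 0.75 × 68 × 0.1963 × 2 = 20.03 kips.
n ≥ 128 / 20.03 = 6.391 → use 7 bolts.

7 bolts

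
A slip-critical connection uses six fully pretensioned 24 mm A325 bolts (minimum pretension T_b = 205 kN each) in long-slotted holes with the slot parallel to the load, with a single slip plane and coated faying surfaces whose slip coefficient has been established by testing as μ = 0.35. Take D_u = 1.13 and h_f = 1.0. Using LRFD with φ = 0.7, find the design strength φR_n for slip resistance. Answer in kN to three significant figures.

R_n = μ · D_u · h_f · T_b · n_s · n_b = 0.35 × 1.13 × 1.0 × 205 × 1 × 6 = 486.5 kN.
Design strength φR_n = 0.7 × 486.5 = 341 kN.

341 kN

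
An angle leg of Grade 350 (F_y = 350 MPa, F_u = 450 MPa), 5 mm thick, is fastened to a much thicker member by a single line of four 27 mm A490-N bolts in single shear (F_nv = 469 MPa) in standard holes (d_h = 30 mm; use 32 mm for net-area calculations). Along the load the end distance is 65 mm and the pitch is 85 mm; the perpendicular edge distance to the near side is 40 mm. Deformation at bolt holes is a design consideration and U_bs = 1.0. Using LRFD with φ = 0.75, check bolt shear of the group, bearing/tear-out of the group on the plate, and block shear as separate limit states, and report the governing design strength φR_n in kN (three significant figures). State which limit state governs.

251 kN (block shear governs)

Bolt shear: A_b = π·27²/4 = 572.6 mm²; R_n = 469 × 572.6 × 4 × 1 / 1000 = 1074 kN → 0.75 × 1074 = 806 kN.
Bearing: edge l_c = 50, r_n = 135 kN; interior l_c = 55, r_n = 145.8 kN; R_n = 135 + 3·145.8 = 572.4 kN → 429 kN.
Block shear: A_gv = 1600, A_nv = 1040, A_nt = 120 mm²; R_n = min(0.6F_uA_nv, 0.6F_yA_gv) + U_bs·F_u·A_nt = 334.8 kN → 251 kN.
Block shear governs: 251 kN.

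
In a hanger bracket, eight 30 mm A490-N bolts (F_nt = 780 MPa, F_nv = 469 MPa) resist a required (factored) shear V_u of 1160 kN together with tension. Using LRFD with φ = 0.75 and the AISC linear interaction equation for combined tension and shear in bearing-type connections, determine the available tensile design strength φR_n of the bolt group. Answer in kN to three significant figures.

2370 kN

A_b = π·30²/4 = 706.9 mm²; f_rv = 1160 × 1000 / (8 × 706.9) = 205.1 MPa.
F'_nt = 1.3 F_nt − (F_nt / φF_nv) f_rv = 1.3·780 − (780/(0.75·469))·205.1 = 559.1 MPa, capped at F_nt → F'_nt = 559.1 MPa.
R_n = F'_nt · A_b · n = 559.1 × 706.9 × 8 / 1000 = 3162 kN.
Design strength φR_n = 0.75 × 3162 = 2370 kN.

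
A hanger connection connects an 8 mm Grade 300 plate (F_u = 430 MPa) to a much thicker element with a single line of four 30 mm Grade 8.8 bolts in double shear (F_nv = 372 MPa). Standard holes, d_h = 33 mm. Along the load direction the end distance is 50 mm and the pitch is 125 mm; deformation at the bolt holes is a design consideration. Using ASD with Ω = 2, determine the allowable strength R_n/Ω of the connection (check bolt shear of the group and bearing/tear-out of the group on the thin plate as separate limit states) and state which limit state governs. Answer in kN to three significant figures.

Bolt shear: A_b = π·30²/4 = 706.9 mm²; R_n = 372 × 706.9 × 4 × 2 / 1000 = 2104 kN → 2104 / 2 = 1050 kN.
Bearing (1.2 l_c t F_u ≤ 2.4 d t F_u): upper limit = 2.4·30·8·430 / 1000 = 247.7 kN.
  Edge l_c = 50 − 33/2 = 33.5 → r_n = 138.3 kN; interior l_c = 125 − 33 = 92 → r_n = 247.7 kN.
  R_n,bearing = 1·138.3 + 3·247.7 = 881.3 kN → 881.3 / 2 = 441 kN.
Bearing governs: 441 kN.

441 kN (bearing governs)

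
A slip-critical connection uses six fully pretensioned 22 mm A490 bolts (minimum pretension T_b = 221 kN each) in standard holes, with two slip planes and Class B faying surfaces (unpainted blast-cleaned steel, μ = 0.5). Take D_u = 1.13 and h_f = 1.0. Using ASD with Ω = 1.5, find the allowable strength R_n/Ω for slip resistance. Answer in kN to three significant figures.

999 kN

R_n = μ · D_u · h_f · T_b · n_s · n_b = 0.5 × 1.13 × 1.0 × 221 × 2 × 6 = 1498 kN.
Allowable strength R_n/Ω = 1498 / 1.5 = 999 kN.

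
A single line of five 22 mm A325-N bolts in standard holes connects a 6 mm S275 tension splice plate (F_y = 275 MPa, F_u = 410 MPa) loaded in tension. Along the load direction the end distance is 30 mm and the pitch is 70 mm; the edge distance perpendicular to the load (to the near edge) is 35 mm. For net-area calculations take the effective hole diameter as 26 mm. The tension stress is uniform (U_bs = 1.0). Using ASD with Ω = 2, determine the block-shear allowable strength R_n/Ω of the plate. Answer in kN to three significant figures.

169 kN

Shear plane L_v = 30 + 4·70 = 310 mm; A_gv = 310 × 6 = 1860 mm².
A_nv = (310 − 4.5·26) × 6 = 1158 mm².
A_nt = (35 − 0.5·26) × 6 = 132 mm².
0.6 F_u A_nv = 284.9 kN; 0.6 F_y A_gv = 306.9 kN → shear rupture governs the shear term.
R_n = 284.9 + 1.0 × 410 × 132 / 1000 = 339 kN.
Allowable strength R_n/Ω = 339 / 2 = 169 kN.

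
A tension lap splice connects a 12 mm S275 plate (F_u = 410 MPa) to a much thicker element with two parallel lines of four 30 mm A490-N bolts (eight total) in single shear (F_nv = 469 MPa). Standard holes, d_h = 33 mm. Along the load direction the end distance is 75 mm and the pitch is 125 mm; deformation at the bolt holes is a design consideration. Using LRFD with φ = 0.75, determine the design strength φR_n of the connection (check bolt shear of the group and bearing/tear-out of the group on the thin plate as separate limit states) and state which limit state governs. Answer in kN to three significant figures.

Bolt shear: A_b = π·30²/4 = 706.9 mm²; R_n = 469 × 706.9 × 8 × 1 / 1000 = 2652 kN → 0.75 × 2652 = 1990 kN.
Bearing (1.2 l_c t F_u ≤ 2.4 d t F_u): upper limit = 2.4·30·12·410 / 1000 = 354.2 kN.
  Edge l_c = 75 − 33/2 = 58.5 → r_n = 345.4 kN; interior l_c = 125 − 33 = 92 → r_n = 354.2 kN.
  R_n,bearing = 2·345.4 + 6·354.2 = 2816 kN → 0.75 × 2816 = 2110 kN.
Bolt shear governs: 1990 kN.

1990 kN (bolt shear governs)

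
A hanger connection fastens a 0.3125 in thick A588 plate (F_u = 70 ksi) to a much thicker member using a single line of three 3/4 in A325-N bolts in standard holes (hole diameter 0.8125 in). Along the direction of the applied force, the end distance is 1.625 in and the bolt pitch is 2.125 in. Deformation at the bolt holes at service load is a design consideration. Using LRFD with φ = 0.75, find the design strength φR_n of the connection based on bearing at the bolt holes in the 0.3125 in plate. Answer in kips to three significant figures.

75.7 kips

Per bolt r_n = 1.2 l_c t F_u ≤ 2.4 d t F_u; upper limit = 2.4 × 0.75 × 0.3125 × 70 = 39.38 kips.
Edge bolt: l_c = 1.625 − 0.8125/2 = 1.219 in → 1.2 × 1.219 × 0.3125 × 70 = 31.99 → r_n = 31.99 kips.
Interior bolts: l_c = 2.125 − 0.8125 = 1.312 in → 1.2 × 1.312 × 0.3125 × 70 = 34.45 → r_n = 34.45 kips.
R_n = 1 × 31.99 + 2 × 34.45 = 100.9 kips.
Design strength φR_n = 0.75 × 100.9 = 75.7 kips.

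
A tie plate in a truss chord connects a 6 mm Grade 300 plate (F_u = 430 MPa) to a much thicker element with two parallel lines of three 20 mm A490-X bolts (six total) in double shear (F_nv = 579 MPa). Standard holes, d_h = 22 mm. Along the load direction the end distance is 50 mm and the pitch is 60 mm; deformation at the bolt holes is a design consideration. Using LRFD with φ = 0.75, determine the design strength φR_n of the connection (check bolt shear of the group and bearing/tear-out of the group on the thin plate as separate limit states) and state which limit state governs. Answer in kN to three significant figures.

Bolt shear: A_b = π·20²/4 = 314.2 mm²; R_n = 579 × 314.2 × 6 × 2 / 1000 = 2183 kN → 0.75 × 2183 = 1640 kN.
Bearing (1.2 l_c t F_u ≤ 2.4 d t F_u): upper limit = 2.4·20·6·430 / 1000 = 123.8 kN.
  Edge l_c = 50 − 22/2 = 39 → r_n = 120.7 kN; interior l_c = 60 − 22 = 38 → r_n = 117.6 kN.
  R_n,bearing = 2·120.7 + 4·117.6 = 712.1 kN → 0.75 × 712.1 = 534 kN.
Bearing governs: 534 kN.

534 kN (bearing governs)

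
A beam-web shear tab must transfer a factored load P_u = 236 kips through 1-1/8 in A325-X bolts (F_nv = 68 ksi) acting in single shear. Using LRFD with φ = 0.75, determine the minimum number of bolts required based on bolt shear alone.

A_b = π·1.125²/4 = 0.994 in².
Per-bolt design strength φR_n = 0.75 × 68 × 0.994 × 1 = 50.69 kips.
n ≥ 236 / 50.69 = 4.655 → use 5 bolts.

5 bolts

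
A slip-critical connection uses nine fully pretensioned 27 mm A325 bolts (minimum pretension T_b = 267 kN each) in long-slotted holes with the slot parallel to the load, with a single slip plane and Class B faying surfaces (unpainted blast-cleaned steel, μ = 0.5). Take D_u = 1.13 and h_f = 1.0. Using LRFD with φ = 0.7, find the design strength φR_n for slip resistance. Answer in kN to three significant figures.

950 kN

R_n = μ · D_u · h_f · T_b · n_s · n_b = 0.5 × 1.13 × 1.0 × 267 × 1 × 9 = 1358 kN.
Design strength φR_n = 0.7 × 1358 = 950 kN.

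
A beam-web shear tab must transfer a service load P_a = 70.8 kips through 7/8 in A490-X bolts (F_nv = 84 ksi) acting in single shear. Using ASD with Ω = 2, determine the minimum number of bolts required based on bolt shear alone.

A_b = π·0.875²/4 = 0.6013 in².
Per-bolt allowable strength R_n/Ω = 84 × 0.6013 × 1 / 2 = 25.26 kips.
n ≥ 70.8 / 25.26 = 2.803 → use 3 bolts.

3 bolts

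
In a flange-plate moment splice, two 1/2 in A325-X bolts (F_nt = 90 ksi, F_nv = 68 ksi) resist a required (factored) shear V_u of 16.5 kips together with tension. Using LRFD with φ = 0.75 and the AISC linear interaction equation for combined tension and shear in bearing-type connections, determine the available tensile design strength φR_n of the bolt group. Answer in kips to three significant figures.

A_b = π·0.5²/4 = 0.1963 in²; f_rv = 16.5 / (2 × 0.1963) = 42.02 ksi.
F'_nt = 1.3 F_nt − (F_nt / φF_nv) f_rv = 1.3·90 − (90/(0.75·68))·42.02 = 42.85 ksi, capped at F_nt → F'_nt = 42.85 ksi.
R_n = F'_nt · A_b · n = 42.85 × 0.1963 × 2 = 16.83 kips.
Design strength φR_n = 0.75 × 16.83 = 12.6 kips.

12.6 kips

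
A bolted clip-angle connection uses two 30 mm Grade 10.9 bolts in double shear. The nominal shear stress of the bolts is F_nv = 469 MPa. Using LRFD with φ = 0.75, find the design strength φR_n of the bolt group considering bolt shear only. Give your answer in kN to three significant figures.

995 kN

A_b = π × 30² / 4 = 706.9 mm².
R_n = F_nv · A_b · n · n_s = 469 × 706.9 × 2 × 2 / 1000 = 1326 kN.
Design strength φR_n = 0.75 × 1326 = 995 kN.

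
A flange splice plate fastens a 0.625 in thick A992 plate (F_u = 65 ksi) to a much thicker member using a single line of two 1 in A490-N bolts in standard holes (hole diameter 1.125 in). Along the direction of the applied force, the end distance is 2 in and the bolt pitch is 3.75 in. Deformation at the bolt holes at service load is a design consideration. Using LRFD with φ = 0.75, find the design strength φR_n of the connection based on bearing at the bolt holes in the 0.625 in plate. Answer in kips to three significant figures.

Per bolt r_n = 1.2 l_c t F_u ≤ 2.4 d t F_u; upper limit = 2.4 × 1 × 0.625 × 65 = 97.5 kips.
Edge bolt: l_c = 2 − 1.125/2 = 1.438 in → 1.2 × 1.438 × 0.625 × 65 = 70.08 → r_n = 70.08 kips.
Interior bolts: l_c = 3.75 − 1.125 = 2.625 in → 1.2 × 2.625 × 0.625 × 65 = 128 → r_n = 97.5 kips.
R_n = 1 × 70.08 + 1 × 97.5 = 167.6 kips.
Design strength φR_n = 0.75 × 167.6 = 126 kips.

126 kips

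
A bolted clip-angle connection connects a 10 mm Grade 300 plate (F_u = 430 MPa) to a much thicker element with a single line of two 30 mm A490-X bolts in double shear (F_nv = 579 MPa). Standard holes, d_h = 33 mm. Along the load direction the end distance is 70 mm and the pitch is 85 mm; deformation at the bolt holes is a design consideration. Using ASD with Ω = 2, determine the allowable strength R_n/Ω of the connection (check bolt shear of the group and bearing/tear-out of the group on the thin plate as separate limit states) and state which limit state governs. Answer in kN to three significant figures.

272 kN (bearing governs)

Bolt shear: A_b = π·30²/4 = 706.9 mm²; R_n = 579 × 706.9 × 2 × 2 / 1000 = 1637 kN → 1637 / 2 = 819 kN.
Bearing (1.2 l_c t F_u ≤ 2.4 d t F_u): upper limit = 2.4·30·10·430 / 1000 = 309.6 kN.
  Edge l_c = 70 − 33/2 = 53.5 → r_n = 276.1 kN; interior l_c = 85 − 33 = 52 → r_n = 268.3 kN.
  R_n,bearing = 1·276.1 + 1·268.3 = 544.4 kN → 544.4 / 2 = 272 kN.
Bearing governs: 272 kN.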